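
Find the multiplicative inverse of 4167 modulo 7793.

7793 = 1·4167 + 3626
4167 = 1·3626 + 541
3626 = 6·541 + 380
541 = 1·380 + 161
380 = 2·161 + 58
161 = 2·58 + 45
58 = 1·45 + 13
45 = 3·13 + 6
13 = 2·6 + 1
6 = 6·1 + 0
gcd(4167, 7793) = 1, so the inverse exists.
Bézout: 1 = 647·7793 − 1210·4167.
So 4167⁻¹ ≡ −1210 ≡ 6583 (mod 7793).

6583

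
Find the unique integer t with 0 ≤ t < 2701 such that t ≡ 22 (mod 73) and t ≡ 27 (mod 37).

73⁻¹ mod 37: 73*36 ≡ 1 (mod 37), so 73⁻¹ ≡ 36.
t = 22 + 73*((27 − 22)*36 mod 37) = 22 + 73*32 = 2358.

2358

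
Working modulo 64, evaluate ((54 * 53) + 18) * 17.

0

54 * 53 = 2862 ≡ 46 (mod 64)
46 + 18 = 64 ≡ 0 (mod 64)
0 * 17 = 0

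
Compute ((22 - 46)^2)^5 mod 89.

22 - 46 = -24 ≡ 65 (mod 89)
(65)^2 ≡ 42 (mod 89)
(42)^5 ≡ 72 (mod 89)

72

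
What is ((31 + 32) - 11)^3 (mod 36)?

28

31 + 32 = 63 ≡ 27 (mod 36)
27 - 11 = 16
(16)^3 ≡ 28 (mod 36)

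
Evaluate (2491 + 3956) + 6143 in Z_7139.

2491 + 3956 = 6447
6447 + 6143 = 12590 ≡ 5451 (mod 7139)

5451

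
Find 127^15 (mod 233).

Compute successive squares:
15 in binary is 1111, i.e. 15 = 8 + 4 + 2 + 1.
127^1 ≡ 127 (mod 233)
127^2 ≡ 127^2 = 16129 ≡ 52 (mod 233)
127^4 ≡ 52^2 = 2704 ≡ 141 (mod 233)
127^8 ≡ 141^2 = 19881 ≡ 76 (mod 233)
127^15 = 127^8 · 127^4 · 127^2 · 127^1 ≡ 76 · 141 · 52 · 127 (mod 233).
Accumulate the product:
76 · 141 = 10716 ≡ 231
231 · 52 = 12012 ≡ 129
129 · 127 = 16383 ≡ 73

73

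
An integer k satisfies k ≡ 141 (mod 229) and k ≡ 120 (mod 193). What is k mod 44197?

25789

229⁻¹ mod 193: 229·59 ≡ 1 (mod 193), so 229⁻¹ ≡ 59.
k = 141 + 229·((120 − 141)·59 mod 193) = 141 + 229·112 = 25789.
Check: 25789 mod 229 = 141, 25789 mod 193 = 120. ✓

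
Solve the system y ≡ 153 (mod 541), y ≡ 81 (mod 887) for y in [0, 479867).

541⁻¹ mod 887: 541×746 ≡ 1 (mod 887), so 541⁻¹ ≡ 746.
y = 153 + 541×((81 − 153)×746 mod 887) = 153 + 541×395 = 213848.

213848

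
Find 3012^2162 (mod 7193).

Using repeated squaring:
2162 in binary is 100001110010, i.e. 2162 = 2048 + 64 + 32 + 16 + 2.
3012^1 ≡ 3012 (mod 7193)
3012^2 ≡ 3012^2 = 9072144 ≡ 1771 (mod 7193)
3012^4 ≡ 1771^2 = 3136441 ≡ 293 (mod 7193)
3012^8 ≡ 293^2 = 85849 ≡ 6726 (mod 7193)
3012^16 ≡ 6726^2 = 45239076 ≡ 2299 (mod 7193)
3012^32 ≡ 2299^2 = 5285401 ≡ 5739 (mod 7193)
3012^64 ≡ 5739^2 = 32936121 ≡ 6567 (mod 7193)
3012^128 ≡ 6567^2 = 43125489 ≡ 3454 (mod 7193)
3012^256 ≡ 3454^2 = 11930116 ≡ 4122 (mod 7193)
3012^512 ≡ 4122^2 = 16990884 ≡ 1018 (mod 7193)
3012^1024 ≡ 1018^2 = 1036324 ≡ 532 (mod 7193)
3012^2048 ≡ 532^2 = 283024 ≡ 2497 (mod 7193)
3012^2162 = 3012^2048 × 3012^64 × 3012^32 × 3012^16 × 3012^2 ≡ 2497 × 6567 × 5739 × 2299 × 1771 (mod 7193).
Accumulate the product:
2497 × 6567 = 16397799 ≡ 4952
4952 × 5739 = 28419528 ≡ 7178
7178 × 2299 = 16502222 ≡ 1480
1480 × 1771 = 2621080 ≡ 2828

2828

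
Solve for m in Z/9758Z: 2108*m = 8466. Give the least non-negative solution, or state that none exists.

129

gcd(2108, 9758) = 34, and 34 | 8466, so solutions exist.
Divide through by 34: 62*m ≡ 249 mod 287.
62⁻¹ ≡ 125 (mod 287).
m ≡ 125*249 ≡ 129 (mod 287).
The smallest non-negative solution is m = 129.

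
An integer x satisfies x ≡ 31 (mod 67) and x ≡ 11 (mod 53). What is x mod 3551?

2979

67⁻¹ mod 53: 67×19 ≡ 1 (mod 53), so 67⁻¹ ≡ 19.
x = 31 + 67×((11 − 31)×19 mod 53) = 31 + 67×44 = 2979.
Check: 2979 mod 67 = 31, 2979 mod 53 = 11. ✓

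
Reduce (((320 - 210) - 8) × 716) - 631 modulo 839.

247

320 - 210 = 110
110 - 8 = 102
102 × 716 = 73032 ≡ 39 (mod 839)
39 - 631 = -592 ≡ 247 (mod 839)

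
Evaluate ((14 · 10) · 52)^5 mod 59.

33

14 · 10 = 140 ≡ 22 (mod 59)
22 · 52 = 1144 ≡ 23 (mod 59)
(23)^5 ≡ 33 (mod 59)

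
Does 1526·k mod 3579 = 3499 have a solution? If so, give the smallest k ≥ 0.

gcd(1526, 3579) = 1, so a unique solution mod 3579 exists.
1526⁻¹ ≡ 2798 (mod 3579).
k ≡ 2798·3499 ≡ 1637 (mod 3579).

1637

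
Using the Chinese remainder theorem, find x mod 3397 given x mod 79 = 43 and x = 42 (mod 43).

79⁻¹ mod 43: 79·6 ≡ 1 (mod 43), so 79⁻¹ ≡ 6.
x = 43 + 79·((42 − 43)·6 mod 43) = 43 + 79·37 = 2966.

2966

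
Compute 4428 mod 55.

4428 = 80·55 + 28, so 4428 ≡ 28 (mod 55).

28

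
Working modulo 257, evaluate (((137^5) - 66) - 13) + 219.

170

(137)^5 ≡ 30 (mod 257)
30 - 66 = -36 ≡ 221 (mod 257)
221 - 13 = 208
208 + 219 = 427 ≡ 170 (mod 257)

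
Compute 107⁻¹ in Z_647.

387

647 = 6·107 + 5
107 = 21·5 + 2
5 = 2·2 + 1
2 = 2·1 + 0
gcd(107, 647) = 1, so the inverse exists.
Back-substitute for 1:
1 = 1·5 − 2·2
  = −2·107 + 43·5
  = 43·647 − 260·107
So 107⁻¹ ≡ −260 ≡ 387 (mod 647).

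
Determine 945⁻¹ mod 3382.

1725

3382 = 3×945 + 547
945 = 1×547 + 398
547 = 1×398 + 149
398 = 2×149 + 100
149 = 1×100 + 49
100 = 2×49 + 2
49 = 24×2 + 1
2 = 2×1 + 0
gcd(945, 3382) = 1, so the inverse exists.
Back-substitute for 1:
1 = 1×49 − 24×2
  = −24×100 + 49×49
  = 49×149 − 73×100
  = −73×398 + 195×149
  = 195×547 − 268×398
  = −268×945 + 463×547
  = 463×3382 − 1657×945
So 945⁻¹ ≡ −1657 ≡ 1725 (mod 3382).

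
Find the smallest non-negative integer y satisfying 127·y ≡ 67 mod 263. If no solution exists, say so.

gcd(127, 263) = 1, so a unique solution mod 263 exists.
127⁻¹ ≡ 29 (mod 263).
y ≡ 29·67 ≡ 102 (mod 263).

102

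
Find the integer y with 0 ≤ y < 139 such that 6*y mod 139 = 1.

116

139 = 23*6 + 1
6 = 6*1 + 0
gcd(6, 139) = 1, so the inverse exists.
Bézout: 1 = 1*139 − 23*6.
So 6⁻¹ ≡ −23 ≡ 116 (mod 139).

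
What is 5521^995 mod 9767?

7160

Using repeated squaring:
995 in binary is 1111100011, i.e. 995 = 512 + 256 + 128 + 64 + 32 + 2 + 1.
5521^1 ≡ 5521 (mod 9767)
5521^2 ≡ 5521^2 = 30481441 ≡ 8401 (mod 9767)
5521^4 ≡ 8401^2 = 70576801 ≡ 459 (mod 9767)
5521^8 ≡ 459^2 = 210681 ≡ 5574 (mod 9767)
5521^16 ≡ 5574^2 = 31069476 ≡ 649 (mod 9767)
5521^32 ≡ 649^2 = 421201 ≡ 1220 (mod 9767)
5521^64 ≡ 1220^2 = 1488400 ≡ 3816 (mod 9767)
5521^128 ≡ 3816^2 = 14561856 ≡ 9026 (mod 9767)
5521^256 ≡ 9026^2 = 81468676 ≡ 2129 (mod 9767)
5521^512 ≡ 2129^2 = 4532641 ≡ 753 (mod 9767)
5521^995 = 5521^512 × 5521^256 × 5521^128 × 5521^64 × 5521^32 × 5521^2 × 5521^1 ≡ 753 × 2129 × 9026 × 3816 × 1220 × 8401 × 5521 (mod 9767).
Accumulate the product:
753 × 2129 = 1603137 ≡ 1349
1349 × 9026 = 12176074 ≡ 6392
6392 × 3816 = 24391872 ≡ 3673
3673 × 1220 = 4481060 ≡ 7774
7774 × 8401 = 65309374 ≡ 7212
7212 × 5521 = 39817452 ≡ 7160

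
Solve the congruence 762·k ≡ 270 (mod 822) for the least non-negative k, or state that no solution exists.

gcd(762, 822) = 6, and 6 | 270, so solutions exist.
Divide through by 6: 127·k ≡ 45 (mod 137).
127⁻¹ ≡ 41 (mod 137).
k ≡ 41·45 ≡ 64 (mod 137).
The smallest non-negative solution is k = 64.

64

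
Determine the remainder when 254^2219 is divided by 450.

Using repeated squaring:
2219 in binary is 100010101011, i.e. 2219 = 2048 + 128 + 32 + 8 + 2 + 1.
254^1 ≡ 254 (mod 450)
254^2 ≡ 254^2 = 64516 ≡ 166 (mod 450)
254^4 ≡ 166^2 = 27556 ≡ 106 (mod 450)
254^8 ≡ 106^2 = 11236 ≡ 436 (mod 450)
254^16 ≡ 436^2 = 190096 ≡ 196 (mod 450)
254^32 ≡ 196^2 = 38416 ≡ 166 (mod 450)
254^64 ≡ 166^2 = 27556 ≡ 106 (mod 450)
254^128 ≡ 106^2 = 11236 ≡ 436 (mod 450)
254^256 ≡ 436^2 = 190096 ≡ 196 (mod 450)
254^512 ≡ 196^2 = 38416 ≡ 166 (mod 450)
254^1024 ≡ 166^2 = 27556 ≡ 106 (mod 450)
254^2048 ≡ 106^2 = 11236 ≡ 436 (mod 450)
254^2219 = 254^2048 · 254^128 · 254^32 · 254^8 · 254^2 · 254^1 ≡ 436 · 436 · 166 · 436 · 166 · 254 (mod 450).
Accumulate the product:
436 · 436 = 190096 ≡ 196
196 · 166 = 32536 ≡ 136
136 · 436 = 59296 ≡ 346
346 · 166 = 57436 ≡ 286
286 · 254 = 72644 ≡ 194

194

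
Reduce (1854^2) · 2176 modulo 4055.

2081

(1854)^2 ≡ 2731 (mod 4055)
2731 · 2176 = 5942656 ≡ 2081 (mod 4055)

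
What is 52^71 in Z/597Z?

Using repeated squaring:
71 in binary is 1000111, i.e. 71 = 64 + 4 + 2 + 1.
52^1 ≡ 52 (mod 597)
52^2 ≡ 52^2 = 2704 ≡ 316 (mod 597)
52^4 ≡ 316^2 = 99856 ≡ 157 (mod 597)
52^8 ≡ 157^2 = 24649 ≡ 172 (mod 597)
52^16 ≡ 172^2 = 29584 ≡ 331 (mod 597)
52^32 ≡ 331^2 = 109561 ≡ 310 (mod 597)
52^64 ≡ 310^2 = 96100 ≡ 580 (mod 597)
52^71 = 52^64 · 52^4 · 52^2 · 52^1 ≡ 580 · 157 · 316 · 52 (mod 597).
Accumulate the product:
580 · 157 = 91060 ≡ 316
316 · 316 = 99856 ≡ 157
157 · 52 = 8164 ≡ 403

403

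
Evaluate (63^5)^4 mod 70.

21

(63)^5 ≡ 63 (mod 70)
(63)^4 ≡ 21 (mod 70)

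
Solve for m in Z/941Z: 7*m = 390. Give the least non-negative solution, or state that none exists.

459

gcd(7, 941) = 1, so a unique solution mod 941 exists.
7⁻¹ ≡ 269 (mod 941).
m ≡ 269*390 ≡ 459 (mod 941).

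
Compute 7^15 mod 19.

Compute successive squares:
15 in binary is 1111, i.e. 15 = 8 + 4 + 2 + 1.
7^1 ≡ 7 (mod 19)
7^2 ≡ 7^2 = 49 ≡ 11 (mod 19)
7^4 ≡ 11^2 = 121 ≡ 7 (mod 19)
7^8 ≡ 7^2 = 49 ≡ 11 (mod 19)
7^15 = 7^8 * 7^4 * 7^2 * 7^1 ≡ 11 * 7 * 11 * 7 (mod 19).
Accumulate the product:
11 * 7 = 77 ≡ 1
1 * 11 = 11
11 * 7 = 77 ≡ 1

1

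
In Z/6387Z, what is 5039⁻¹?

3293

By the extended Euclidean algorithm:
6387 = 1×5039 + 1348
5039 = 3×1348 + 995
1348 = 1×995 + 353
995 = 2×353 + 289
353 = 1×289 + 64
289 = 4×64 + 33
64 = 1×33 + 31
33 = 1×31 + 2
31 = 15×2 + 1
2 = 2×1 + 0
gcd(5039, 6387) = 1, so the inverse exists.
Back-substitute for 1:
1 = 1×31 − 15×2
  = −15×33 + 16×31
  = 16×64 − 31×33
  = −31×289 + 140×64
  = 140×353 − 171×289
  = −171×995 + 482×353
  = 482×1348 − 653×995
  = −653×5039 + 2441×1348
  = 2441×6387 − 3094×5039
So 5039⁻¹ ≡ −3094 ≡ 3293 (mod 6387).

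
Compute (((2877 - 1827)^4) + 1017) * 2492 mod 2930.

2877 - 1827 = 1050
(1050)^4 ≡ 1430 (mod 2930)
1430 + 1017 = 2447
2447 * 2492 = 6097924 ≡ 594 (mod 2930)

594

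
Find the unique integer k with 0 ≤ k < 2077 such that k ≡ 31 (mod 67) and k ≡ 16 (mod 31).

1907

67⁻¹ mod 31: 67×25 ≡ 1 (mod 31), so 67⁻¹ ≡ 25.
k = 31 + 67×((16 − 31)×25 mod 31) = 31 + 67×28 = 1907.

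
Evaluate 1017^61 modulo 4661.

4278

Using repeated squaring:
61 in binary is 111101, i.e. 61 = 32 + 16 + 8 + 4 + 1.
1017^1 ≡ 1017 (mod 4661)
1017^2 ≡ 1017^2 = 1034289 ≡ 4208 (mod 4661)
1017^4 ≡ 4208^2 = 17707264 ≡ 125 (mod 4661)
1017^8 ≡ 125^2 = 15625 ≡ 1642 (mod 4661)
1017^16 ≡ 1642^2 = 2696164 ≡ 2106 (mod 4661)
1017^32 ≡ 2106^2 = 4435236 ≡ 2625 (mod 4661)
1017^61 = 1017^32 · 1017^16 · 1017^8 · 1017^4 · 1017^1 ≡ 2625 · 2106 · 1642 · 125 · 1017 (mod 4661).
Accumulate the product:
2625 · 2106 = 5528250 ≡ 304
304 · 1642 = 499168 ≡ 441
441 · 125 = 55125 ≡ 3854
3854 · 1017 = 3919518 ≡ 4278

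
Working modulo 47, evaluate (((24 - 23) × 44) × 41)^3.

24 - 23 = 1
1 × 44 = 44
44 × 41 = 1804 ≡ 18 (mod 47)
(18)^3 ≡ 4 (mod 47)

4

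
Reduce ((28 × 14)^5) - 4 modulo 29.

28 × 14 = 392 ≡ 15 (mod 29)
(15)^5 ≡ 10 (mod 29)
10 - 4 = 6

6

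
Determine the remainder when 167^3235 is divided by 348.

167

Using repeated squaring:
167^1 ≡ 167 (mod 348)
167^2 ≡ 167^2 = 27889 ≡ 49 (mod 348)
167^4 ≡ 49^2 = 2401 ≡ 313 (mod 348)
167^8 ≡ 313^2 = 97969 ≡ 181 (mod 348)
167^16 ≡ 181^2 = 32761 ≡ 49 (mod 348)
167^32 ≡ 49^2 = 2401 ≡ 313 (mod 348)
167^64 ≡ 313^2 = 97969 ≡ 181 (mod 348)
167^128 ≡ 181^2 = 32761 ≡ 49 (mod 348)
167^256 ≡ 49^2 = 2401 ≡ 313 (mod 348)
167^512 ≡ 313^2 = 97969 ≡ 181 (mod 348)
167^1024 ≡ 181^2 = 32761 ≡ 49 (mod 348)
167^2048 ≡ 49^2 = 2401 ≡ 313 (mod 348)
167^3235 = 167^2048 × 167^1024 × 167^128 × 167^32 × 167^2 × 167^1 ≡ 313 × 49 × 49 × 313 × 49 × 167 (mod 348).
Accumulate the product:
313 × 49 = 15337 ≡ 25
25 × 49 = 1225 ≡ 181
181 × 313 = 56653 ≡ 277
277 × 49 = 13573 ≡ 1
1 × 167 = 167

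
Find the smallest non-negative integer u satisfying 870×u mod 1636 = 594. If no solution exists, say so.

153

gcd(870, 1636) = 2, and 2 | 594, so solutions exist.
Divide through by 2: 435×u ≡ 297 mod 818.
435⁻¹ ≡ 645 (mod 818).
u ≡ 645×297 ≡ 153 (mod 818).
The smallest non-negative solution is u = 153.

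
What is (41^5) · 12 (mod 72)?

(41)^5 ≡ 65 (mod 72)
65 · 12 = 780 ≡ 60 (mod 72)

60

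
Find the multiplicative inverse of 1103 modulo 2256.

767

By the extended Euclidean algorithm:
2256 = 2×1103 + 50
1103 = 22×50 + 3
50 = 16×3 + 2
3 = 1×2 + 1
2 = 2×1 + 0
gcd(1103, 2256) = 1, so the inverse exists.
Back-substitute for 1:
1 = 1×3 − 1×2
  = −1×50 + 17×3
  = 17×1103 − 375×50
  = −375×2256 + 767×1103
So 1103⁻¹ ≡ 767 (mod 2256).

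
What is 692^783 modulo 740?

Compute successive squares:
692^1 ≡ 692 (mod 740)
692^2 ≡ 692^2 = 478864 ≡ 84 (mod 740)
692^4 ≡ 84^2 = 7056 ≡ 396 (mod 740)
692^8 ≡ 396^2 = 156816 ≡ 676 (mod 740)
692^16 ≡ 676^2 = 456976 ≡ 396 (mod 740)
692^32 ≡ 396^2 = 156816 ≡ 676 (mod 740)
692^64 ≡ 676^2 = 456976 ≡ 396 (mod 740)
692^128 ≡ 396^2 = 156816 ≡ 676 (mod 740)
692^256 ≡ 676^2 = 456976 ≡ 396 (mod 740)
692^512 ≡ 396^2 = 156816 ≡ 676 (mod 740)
692^783 = 692^512 * 692^256 * 692^8 * 692^4 * 692^2 * 692^1 ≡ 676 * 396 * 676 * 396 * 84 * 692 (mod 740).
Accumulate the product:
676 * 396 = 267696 ≡ 556
556 * 676 = 375856 ≡ 676
676 * 396 = 267696 ≡ 556
556 * 84 = 46704 ≡ 84
84 * 692 = 58128 ≡ 408

408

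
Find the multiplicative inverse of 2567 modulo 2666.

377

Apply the Euclidean algorithm and back-substitute:
2666 = 1×2567 + 99
2567 = 25×99 + 92
99 = 1×92 + 7
92 = 13×7 + 1
7 = 7×1 + 0
gcd(2567, 2666) = 1, so the inverse exists.
Back-substitute for 1:
1 = 1×92 − 13×7
  = −13×99 + 14×92
  = 14×2567 − 363×99
  = −363×2666 + 377×2567
So 2567⁻¹ ≡ 377 (mod 2666).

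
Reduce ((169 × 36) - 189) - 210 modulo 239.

188

169 × 36 = 6084 ≡ 109 (mod 239)
109 - 189 = -80 ≡ 159 (mod 239)
159 - 210 = -51 ≡ 188 (mod 239)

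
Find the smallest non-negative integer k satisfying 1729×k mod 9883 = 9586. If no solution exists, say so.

7625

gcd(1729, 9883) = 1, so a unique solution mod 9883 exists.
1729⁻¹ ≡ 7528 (mod 9883).
k ≡ 7528×9586 ≡ 7625 (mod 9883).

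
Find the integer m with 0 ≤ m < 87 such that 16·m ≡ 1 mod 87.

87 = 5*16 + 7
16 = 2*7 + 2
7 = 3*2 + 1
2 = 2*1 + 0
gcd(16, 87) = 1, so the inverse exists.
Back-substitute for 1:
1 = 1*7 − 3*2
  = −3*16 + 7*7
  = 7*87 − 38*16
So 16⁻¹ ≡ −38 ≡ 49 (mod 87).

49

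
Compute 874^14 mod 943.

Compute successive squares:
14 in binary is 1110, i.e. 14 = 8 + 4 + 2.
874^1 ≡ 874 (mod 943)
874^2 ≡ 874^2 = 763876 ≡ 46 (mod 943)
874^4 ≡ 46^2 = 2116 ≡ 230 (mod 943)
874^8 ≡ 230^2 = 52900 ≡ 92 (mod 943)
874^14 = 874^8 × 874^4 × 874^2 ≡ 92 × 230 × 46 (mod 943).
Accumulate the product:
92 × 230 = 21160 ≡ 414
414 × 46 = 19044 ≡ 184

184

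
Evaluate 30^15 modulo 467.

15 in binary is 1111, i.e. 15 = 8 + 4 + 2 + 1.
30^1 ≡ 30 (mod 467)
30^2 ≡ 30^2 = 900 ≡ 433 (mod 467)
30^4 ≡ 433^2 = 187489 ≡ 222 (mod 467)
30^8 ≡ 222^2 = 49284 ≡ 249 (mod 467)
30^15 = 30^8 × 30^4 × 30^2 × 30^1 ≡ 249 × 222 × 433 × 30 (mod 467).
Accumulate the product:
249 × 222 = 55278 ≡ 172
172 × 433 = 74476 ≡ 223
223 × 30 = 6690 ≡ 152

152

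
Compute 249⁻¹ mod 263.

263 = 1×249 + 14
249 = 17×14 + 11
14 = 1×11 + 3
11 = 3×3 + 2
3 = 1×2 + 1
2 = 2×1 + 0
gcd(249, 263) = 1, so the inverse exists.
Back-substitute for 1:
1 = 1×3 − 1×2
  = −1×11 + 4×3
  = 4×14 − 5×11
  = −5×249 + 89×14
  = 89×263 − 94×249
So 249⁻¹ ≡ −94 ≡ 169 (mod 263).

169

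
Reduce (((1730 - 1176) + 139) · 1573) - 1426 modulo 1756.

1730 - 1176 = 554
554 + 139 = 693
693 · 1573 = 1090089 ≡ 1369 (mod 1756)
1369 - 1426 = -57 ≡ 1699 (mod 1756)

1699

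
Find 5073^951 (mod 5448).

5073^1 ≡ 5073 (mod 5448)
5073^2 ≡ 5073^2 = 25735329 ≡ 4425 (mod 5448)
5073^4 ≡ 4425^2 = 19580625 ≡ 513 (mod 5448)
5073^8 ≡ 513^2 = 263169 ≡ 1665 (mod 5448)
5073^16 ≡ 1665^2 = 2772225 ≡ 4641 (mod 5448)
5073^32 ≡ 4641^2 = 21538881 ≡ 2937 (mod 5448)
5073^64 ≡ 2937^2 = 8625969 ≡ 1785 (mod 5448)
5073^128 ≡ 1785^2 = 3186225 ≡ 4593 (mod 5448)
5073^256 ≡ 4593^2 = 21095649 ≡ 993 (mod 5448)
5073^512 ≡ 993^2 = 986049 ≡ 5409 (mod 5448)
5073^951 = 5073^512 * 5073^256 * 5073^128 * 5073^32 * 5073^16 * 5073^4 * 5073^2 * 5073^1 ≡ 5409 * 993 * 4593 * 2937 * 4641 * 513 * 4425 * 5073 (mod 5448).
Accumulate the product:
5409 * 993 = 5371137 ≡ 4857
4857 * 4593 = 22308201 ≡ 4089
4089 * 2937 = 12009393 ≡ 2001
2001 * 4641 = 9286641 ≡ 3249
3249 * 513 = 1666737 ≡ 5097
5097 * 4425 = 22554225 ≡ 4953
4953 * 5073 = 25126569 ≡ 393

393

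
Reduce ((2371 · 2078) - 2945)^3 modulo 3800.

2371 · 2078 = 4926938 ≡ 2138 (mod 3800)
2138 - 2945 = -807 ≡ 2993 (mod 3800)
(2993)^3 ≡ 1057 (mod 3800)

1057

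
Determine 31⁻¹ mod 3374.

Apply the Euclidean algorithm and back-substitute:
3374 = 108*31 + 26
31 = 1*26 + 5
26 = 5*5 + 1
5 = 5*1 + 0
gcd(31, 3374) = 1, so the inverse exists.
Bézout: 1 = 6*3374 − 653*31.
So 31⁻¹ ≡ −653 ≡ 2721 (mod 3374).

2721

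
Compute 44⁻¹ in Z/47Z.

31

47 = 1·44 + 3
44 = 14·3 + 2
3 = 1·2 + 1
2 = 2·1 + 0
gcd(44, 47) = 1, so the inverse exists.
Back-substitute for 1:
1 = 1·3 − 1·2
  = −1·44 + 15·3
  = 15·47 − 16·44
So 44⁻¹ ≡ −16 ≡ 31 (mod 47).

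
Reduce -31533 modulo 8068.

-31533 = -4*8068 + 739, so -31533 ≡ 739 (mod 8068).

739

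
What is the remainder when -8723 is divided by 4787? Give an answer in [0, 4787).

851

-8723 = -2·4787 + 851, so -8723 ≡ 851 (mod 4787).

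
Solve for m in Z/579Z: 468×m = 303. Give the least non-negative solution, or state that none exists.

39

gcd(468, 579) = 3, and 3 | 303, so solutions exist.
Divide through by 3: 156×m ≡ 101 mod 193.
156⁻¹ ≡ 73 (mod 193).
m ≡ 73×101 ≡ 39 (mod 193).
The smallest non-negative solution is m = 39.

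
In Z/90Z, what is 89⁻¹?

89

90 = 1×89 + 1
89 = 89×1 + 0
gcd(89, 90) = 1, so the inverse exists.
Bézout: 1 = 1×90 − 1×89.
So 89⁻¹ ≡ −1 ≡ 89 (mod 90).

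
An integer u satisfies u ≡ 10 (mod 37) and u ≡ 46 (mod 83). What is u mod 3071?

2785

37⁻¹ mod 83: 37·9 ≡ 1 (mod 83), so 37⁻¹ ≡ 9.
u = 10 + 37·((46 − 10)·9 mod 83) = 10 + 37·75 = 2785.
Check: 2785 mod 37 = 10, 2785 mod 83 = 46. ✓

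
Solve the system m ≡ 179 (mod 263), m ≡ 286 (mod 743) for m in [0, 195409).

263⁻¹ mod 743: 263·630 ≡ 1 (mod 743), so 263⁻¹ ≡ 630.
m = 179 + 263·((286 − 179)·630 mod 743) = 179 + 263·540 = 142199.

142199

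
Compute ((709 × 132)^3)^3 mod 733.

709 × 132 = 93588 ≡ 497 (mod 733)
(497)^3 ≡ 633 (mod 733)
(633)^3 ≡ 545 (mod 733)

545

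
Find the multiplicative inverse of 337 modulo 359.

359 = 1·337 + 22
337 = 15·22 + 7
22 = 3·7 + 1
7 = 7·1 + 0
gcd(337, 359) = 1, so the inverse exists.
Back-substitute for 1:
1 = 1·22 − 3·7
  = −3·337 + 46·22
  = 46·359 − 49·337
So 337⁻¹ ≡ −49 ≡ 310 (mod 359).

310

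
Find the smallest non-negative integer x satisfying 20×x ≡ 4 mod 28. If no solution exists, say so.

3

gcd(20, 28) = 4, and 4 | 4, so solutions exist.
Divide through by 4: 5×x ≡ 1 mod 7.
5⁻¹ ≡ 3 (mod 7).
x ≡ 3×1 ≡ 3 (mod 7).
The smallest non-negative solution is x = 3.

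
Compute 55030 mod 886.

98

55030 = 62*886 + 98, so 55030 ≡ 98 (mod 886).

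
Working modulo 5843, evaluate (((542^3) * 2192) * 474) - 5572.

3352

(542)^3 ≡ 4181 (mod 5843)
4181 * 2192 = 9164752 ≡ 2928 (mod 5843)
2928 * 474 = 1387872 ≡ 3081 (mod 5843)
3081 - 5572 = -2491 ≡ 3352 (mod 5843)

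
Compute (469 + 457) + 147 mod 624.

469 + 457 = 926 ≡ 302 (mod 624)
302 + 147 = 449

449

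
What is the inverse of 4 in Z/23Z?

23 = 5×4 + 3
4 = 1×3 + 1
3 = 3×1 + 0
gcd(4, 23) = 1, so the inverse exists.
Back-substitute for 1:
1 = 1×4 − 1×3
  = −1×23 + 6×4
So 4⁻¹ ≡ 6 (mod 23).

6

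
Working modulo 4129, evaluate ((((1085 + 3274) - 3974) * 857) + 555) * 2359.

1085 + 3274 = 4359 ≡ 230 (mod 4129)
230 - 3974 = -3744 ≡ 385 (mod 4129)
385 * 857 = 329945 ≡ 3754 (mod 4129)
3754 + 555 = 4309 ≡ 180 (mod 4129)
180 * 2359 = 424620 ≡ 3462 (mod 4129)

3462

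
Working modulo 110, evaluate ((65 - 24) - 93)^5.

78

65 - 24 = 41
41 - 93 = -52 ≡ 58 (mod 110)
(58)^5 ≡ 78 (mod 110)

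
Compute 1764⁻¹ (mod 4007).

3137

4007 = 2×1764 + 479
1764 = 3×479 + 327
479 = 1×327 + 152
327 = 2×152 + 23
152 = 6×23 + 14
23 = 1×14 + 9
14 = 1×9 + 5
9 = 1×5 + 4
5 = 1×4 + 1
4 = 4×1 + 0
gcd(1764, 4007) = 1, so the inverse exists.
Bézout: 1 = 383×4007 − 870×1764.
So 1764⁻¹ ≡ −870 ≡ 3137 (mod 4007).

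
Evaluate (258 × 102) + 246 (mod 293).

258 × 102 = 26316 ≡ 239 (mod 293)
239 + 246 = 485 ≡ 192 (mod 293)

192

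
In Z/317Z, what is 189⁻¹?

317 = 1*189 + 128
189 = 1*128 + 61
128 = 2*61 + 6
61 = 10*6 + 1
6 = 6*1 + 0
gcd(189, 317) = 1, so the inverse exists.
Bézout: 1 = −31*317 + 52*189.
So 189⁻¹ ≡ 52 (mod 317).

52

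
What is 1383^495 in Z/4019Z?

497

By square-and-multiply:
495 in binary is 111101111, i.e. 495 = 256 + 128 + 64 + 32 + 8 + 4 + 2 + 1.
1383^1 ≡ 1383 (mod 4019)
1383^2 ≡ 1383^2 = 1912689 ≡ 3664 (mod 4019)
1383^4 ≡ 3664^2 = 13424896 ≡ 1436 (mod 4019)
1383^8 ≡ 1436^2 = 2062096 ≡ 349 (mod 4019)
1383^16 ≡ 349^2 = 121801 ≡ 1231 (mod 4019)
1383^32 ≡ 1231^2 = 1515361 ≡ 198 (mod 4019)
1383^64 ≡ 198^2 = 39204 ≡ 3033 (mod 4019)
1383^128 ≡ 3033^2 = 9199089 ≡ 3617 (mod 4019)
1383^256 ≡ 3617^2 = 13082689 ≡ 844 (mod 4019)
1383^495 = 1383^256 × 1383^128 × 1383^64 × 1383^32 × 1383^8 × 1383^4 × 1383^2 × 1383^1 ≡ 844 × 3617 × 3033 × 198 × 349 × 1436 × 3664 × 1383 (mod 4019).
Accumulate the product:
844 × 3617 = 3052748 ≡ 2327
2327 × 3033 = 7057791 ≡ 427
427 × 198 = 84546 ≡ 147
147 × 349 = 51303 ≡ 3075
3075 × 1436 = 4415700 ≡ 2838
2838 × 3664 = 10398432 ≡ 1279
1279 × 1383 = 1768857 ≡ 497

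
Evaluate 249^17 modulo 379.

53

249^1 ≡ 249 (mod 379)
249^2 ≡ 249^2 = 62001 ≡ 224 (mod 379)
249^4 ≡ 224^2 = 50176 ≡ 148 (mod 379)
249^8 ≡ 148^2 = 21904 ≡ 301 (mod 379)
249^16 ≡ 301^2 = 90601 ≡ 20 (mod 379)
249^17 = 249^16 · 249^1 ≡ 20 · 249 (mod 379).
20 · 249 = 4980 ≡ 53 (mod 379).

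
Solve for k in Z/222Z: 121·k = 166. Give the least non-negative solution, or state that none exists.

gcd(121, 222) = 1, so a unique solution mod 222 exists.
121⁻¹ ≡ 211 (mod 222).
k ≡ 211·166 ≡ 172 (mod 222).

172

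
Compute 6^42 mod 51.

15

Using repeated squaring:
6^1 ≡ 6 (mod 51)
6^2 ≡ 6^2 = 36 (mod 51)
6^4 ≡ 36^2 = 1296 ≡ 21 (mod 51)
6^8 ≡ 21^2 = 441 ≡ 33 (mod 51)
6^16 ≡ 33^2 = 1089 ≡ 18 (mod 51)
6^32 ≡ 18^2 = 324 ≡ 18 (mod 51)
6^42 = 6^32 × 6^8 × 6^2 ≡ 18 × 33 × 36 (mod 51).
Accumulate the product:
18 × 33 = 594 ≡ 33
33 × 36 = 1188 ≡ 15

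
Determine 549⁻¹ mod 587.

139

By the extended Euclidean algorithm:
587 = 1×549 + 38
549 = 14×38 + 17
38 = 2×17 + 4
17 = 4×4 + 1
4 = 4×1 + 0
gcd(549, 587) = 1, so the inverse exists.
Back-substitute for 1:
1 = 1×17 − 4×4
  = −4×38 + 9×17
  = 9×549 − 130×38
  = −130×587 + 139×549
So 549⁻¹ ≡ 139 (mod 587).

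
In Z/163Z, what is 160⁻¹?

54

163 = 1*160 + 3
160 = 53*3 + 1
3 = 3*1 + 0
gcd(160, 163) = 1, so the inverse exists.
Back-substitute for 1:
1 = 1*160 − 53*3
  = −53*163 + 54*160
So 160⁻¹ ≡ 54 (mod 163).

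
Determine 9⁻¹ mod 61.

61 = 6·9 + 7
9 = 1·7 + 2
7 = 3·2 + 1
2 = 2·1 + 0
gcd(9, 61) = 1, so the inverse exists.
Back-substitute for 1:
1 = 1·7 − 3·2
  = −3·9 + 4·7
  = 4·61 − 27·9
So 9⁻¹ ≡ −27 ≡ 34 (mod 61).

34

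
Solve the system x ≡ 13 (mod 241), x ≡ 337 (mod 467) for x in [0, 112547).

55443

241⁻¹ mod 467: 241*436 ≡ 1 (mod 467), so 241⁻¹ ≡ 436.
x = 13 + 241*((337 − 13)*436 mod 467) = 13 + 241*230 = 55443.
Check: 55443 mod 241 = 13, 55443 mod 467 = 337. ✓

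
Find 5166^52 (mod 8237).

52 in binary is 110100, i.e. 52 = 32 + 16 + 4.
5166^1 ≡ 5166 (mod 8237)
5166^2 ≡ 5166^2 = 26687556 ≡ 7913 (mod 8237)
5166^4 ≡ 7913^2 = 62615569 ≡ 6132 (mod 8237)
5166^8 ≡ 6132^2 = 37601424 ≡ 7756 (mod 8237)
5166^16 ≡ 7756^2 = 60155536 ≡ 725 (mod 8237)
5166^32 ≡ 725^2 = 525625 ≡ 6694 (mod 8237)
5166^52 = 5166^32 * 5166^16 * 5166^4 ≡ 6694 * 725 * 6132 (mod 8237).
Accumulate the product:
6694 * 725 = 4853150 ≡ 1557
1557 * 6132 = 9547524 ≡ 841

841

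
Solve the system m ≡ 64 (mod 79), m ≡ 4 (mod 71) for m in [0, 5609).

79⁻¹ mod 71: 79*9 ≡ 1 (mod 71), so 79⁻¹ ≡ 9.
m = 64 + 79*((4 − 64)*9 mod 71) = 64 + 79*28 = 2276.
Check: 2276 mod 79 = 64, 2276 mod 71 = 4. ✓

2276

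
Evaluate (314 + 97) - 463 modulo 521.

314 + 97 = 411
411 - 463 = -52 ≡ 469 (mod 521)

469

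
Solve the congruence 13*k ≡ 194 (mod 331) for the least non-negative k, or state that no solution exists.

295

gcd(13, 331) = 1, so a unique solution mod 331 exists.
13⁻¹ ≡ 51 (mod 331).
k ≡ 51*194 ≡ 295 (mod 331).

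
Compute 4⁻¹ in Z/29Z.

22

By the extended Euclidean algorithm:
29 = 7·4 + 1
4 = 4·1 + 0
gcd(4, 29) = 1, so the inverse exists.
Back-substitute for 1:
1 = 1·29 − 7·4
So 4⁻¹ ≡ −7 ≡ 22 (mod 29).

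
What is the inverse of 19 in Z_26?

11

Apply the Euclidean algorithm and back-substitute:
26 = 1×19 + 7
19 = 2×7 + 5
7 = 1×5 + 2
5 = 2×2 + 1
2 = 2×1 + 0
gcd(19, 26) = 1, so the inverse exists.
Bézout: 1 = −8×26 + 11×19.
So 19⁻¹ ≡ 11 (mod 26).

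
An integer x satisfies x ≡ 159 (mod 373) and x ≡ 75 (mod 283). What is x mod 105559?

373⁻¹ mod 283: 373·261 ≡ 1 (mod 283), so 373⁻¹ ≡ 261.
x = 159 + 373·((75 − 159)·261 mod 283) = 159 + 373·150 = 56109.
Check: 56109 mod 373 = 159, 56109 mod 283 = 75. ✓

56109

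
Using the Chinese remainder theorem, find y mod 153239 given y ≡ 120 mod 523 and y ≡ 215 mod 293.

523⁻¹ mod 293: 523×93 ≡ 1 (mod 293), so 523⁻¹ ≡ 93.
y = 120 + 523×((215 − 120)×93 mod 293) = 120 + 523×45 = 23655.
Check: 23655 mod 523 = 120, 23655 mod 293 = 215. ✓

23655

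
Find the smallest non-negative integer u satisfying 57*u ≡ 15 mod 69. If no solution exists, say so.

gcd(57, 69) = 3, and 3 | 15, so solutions exist.
Divide through by 3: 19*u ≡ 5 mod 23.
19⁻¹ ≡ 17 (mod 23).
u ≡ 17*5 ≡ 16 (mod 23).
The smallest non-negative solution is u = 16.

16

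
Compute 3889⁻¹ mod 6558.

4897

By the extended Euclidean algorithm:
6558 = 1×3889 + 2669
3889 = 1×2669 + 1220
2669 = 2×1220 + 229
1220 = 5×229 + 75
229 = 3×75 + 4
75 = 18×4 + 3
4 = 1×3 + 1
3 = 3×1 + 0
gcd(3889, 6558) = 1, so the inverse exists.
Back-substitute for 1:
1 = 1×4 − 1×3
  = −1×75 + 19×4
  = 19×229 − 58×75
  = −58×1220 + 309×229
  = 309×2669 − 676×1220
  = −676×3889 + 985×2669
  = 985×6558 − 1661×3889
So 3889⁻¹ ≡ −1661 ≡ 4897 (mod 6558).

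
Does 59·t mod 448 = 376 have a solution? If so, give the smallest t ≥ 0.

gcd(59, 448) = 1, so a unique solution mod 448 exists.
59⁻¹ ≡ 243 (mod 448).
t ≡ 243·376 ≡ 424 (mod 448).

424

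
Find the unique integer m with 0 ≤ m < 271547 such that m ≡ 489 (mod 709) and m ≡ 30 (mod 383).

91950

709⁻¹ mod 383: 709*215 ≡ 1 (mod 383), so 709⁻¹ ≡ 215.
m = 489 + 709*((30 − 489)*215 mod 383) = 489 + 709*129 = 91950.
Check: 91950 mod 709 = 489, 91950 mod 383 = 30. ✓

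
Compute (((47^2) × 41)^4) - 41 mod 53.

27

(47)^2 ≡ 36 (mod 53)
36 × 41 = 1476 ≡ 45 (mod 53)
(45)^4 ≡ 15 (mod 53)
15 - 41 = -26 ≡ 27 (mod 53)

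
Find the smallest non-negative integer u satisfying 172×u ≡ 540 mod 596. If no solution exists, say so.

17

gcd(172, 596) = 4, and 4 | 540, so solutions exist.
Divide through by 4: 43×u mod 149 = 135.
43⁻¹ ≡ 52 (mod 149).
u ≡ 52×135 ≡ 17 (mod 149).
The smallest non-negative solution is u = 17.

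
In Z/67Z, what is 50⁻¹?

63

By the extended Euclidean algorithm:
67 = 1·50 + 17
50 = 2·17 + 16
17 = 1·16 + 1
16 = 16·1 + 0
gcd(50, 67) = 1, so the inverse exists.
Back-substitute for 1:
1 = 1·17 − 1·16
  = −1·50 + 3·17
  = 3·67 − 4·50
So 50⁻¹ ≡ −4 ≡ 63 (mod 67).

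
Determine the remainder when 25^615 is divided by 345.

265

Compute successive squares:
25^1 ≡ 25 (mod 345)
25^2 ≡ 25^2 = 625 ≡ 280 (mod 345)
25^4 ≡ 280^2 = 78400 ≡ 85 (mod 345)
25^8 ≡ 85^2 = 7225 ≡ 325 (mod 345)
25^16 ≡ 325^2 = 105625 ≡ 55 (mod 345)
25^32 ≡ 55^2 = 3025 ≡ 265 (mod 345)
25^64 ≡ 265^2 = 70225 ≡ 190 (mod 345)
25^128 ≡ 190^2 = 36100 ≡ 220 (mod 345)
25^256 ≡ 220^2 = 48400 ≡ 100 (mod 345)
25^512 ≡ 100^2 = 10000 ≡ 340 (mod 345)
25^615 = 25^512 · 25^64 · 25^32 · 25^4 · 25^2 · 25^1 ≡ 340 · 190 · 265 · 85 · 280 · 25 (mod 345).
Accumulate the product:
340 · 190 = 64600 ≡ 85
85 · 265 = 22525 ≡ 100
100 · 85 = 8500 ≡ 220
220 · 280 = 61600 ≡ 190
190 · 25 = 4750 ≡ 265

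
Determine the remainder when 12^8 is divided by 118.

80

By square-and-multiply:
12^1 ≡ 12 (mod 118)
12^2 ≡ 12^2 = 144 ≡ 26 (mod 118)
12^4 ≡ 26^2 = 676 ≡ 86 (mod 118)
12^8 ≡ 86^2 = 7396 ≡ 80 (mod 118)
So 12^8 ≡ 80 (mod 118).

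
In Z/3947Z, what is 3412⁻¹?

723

3947 = 1·3412 + 535
3412 = 6·535 + 202
535 = 2·202 + 131
202 = 1·131 + 71
131 = 1·71 + 60
71 = 1·60 + 11
60 = 5·11 + 5
11 = 2·5 + 1
5 = 5·1 + 0
gcd(3412, 3947) = 1, so the inverse exists.
Bézout: 1 = −625·3947 + 723·3412.
So 3412⁻¹ ≡ 723 (mod 3947).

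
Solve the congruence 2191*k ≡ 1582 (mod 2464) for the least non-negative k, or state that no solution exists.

gcd(2191, 2464) = 7, and 7 | 1582, so solutions exist.
Divide through by 7: 313*k ≡ 226 (mod 352).
313⁻¹ ≡ 9 (mod 352).
k ≡ 9*226 ≡ 274 (mod 352).
The smallest non-negative solution is k = 274.

274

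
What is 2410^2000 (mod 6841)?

2000 in binary is 11111010000, i.e. 2000 = 1024 + 512 + 256 + 128 + 64 + 16.
2410^1 ≡ 2410 (mod 6841)
2410^2 ≡ 2410^2 = 5808100 ≡ 91 (mod 6841)
2410^4 ≡ 91^2 = 8281 ≡ 1440 (mod 6841)
2410^8 ≡ 1440^2 = 2073600 ≡ 777 (mod 6841)
2410^16 ≡ 777^2 = 603729 ≡ 1721 (mod 6841)
2410^32 ≡ 1721^2 = 2961841 ≡ 6529 (mod 6841)
2410^64 ≡ 6529^2 = 42627841 ≡ 1570 (mod 6841)
2410^128 ≡ 1570^2 = 2464900 ≡ 2140 (mod 6841)
2410^256 ≡ 2140^2 = 4579600 ≡ 2971 (mod 6841)
2410^512 ≡ 2971^2 = 8826841 ≡ 1951 (mod 6841)
2410^1024 ≡ 1951^2 = 3806401 ≡ 2805 (mod 6841)
2410^2000 = 2410^1024 · 2410^512 · 2410^256 · 2410^128 · 2410^64 · 2410^16 ≡ 2805 · 1951 · 2971 · 2140 · 1570 · 1721 (mod 6841).
Accumulate the product:
2805 · 1951 = 5472555 ≡ 6596
6596 · 2971 = 19596716 ≡ 4092
4092 · 2140 = 8756880 ≡ 400
400 · 1570 = 628000 ≡ 5469
5469 · 1721 = 9412149 ≡ 5774

5774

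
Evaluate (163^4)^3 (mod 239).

(163)^4 ≡ 166 (mod 239)
(166)^3 ≡ 75 (mod 239)

75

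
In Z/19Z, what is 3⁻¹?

19 = 6·3 + 1
3 = 3·1 + 0
gcd(3, 19) = 1, so the inverse exists.
Back-substitute for 1:
1 = 1·19 − 6·3
So 3⁻¹ ≡ −6 ≡ 13 (mod 19).

13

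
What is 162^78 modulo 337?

175

Compute successive squares:
78 in binary is 1001110, i.e. 78 = 64 + 8 + 4 + 2.
162^1 ≡ 162 (mod 337)
162^2 ≡ 162^2 = 26244 ≡ 295 (mod 337)
162^4 ≡ 295^2 = 87025 ≡ 79 (mod 337)
162^8 ≡ 79^2 = 6241 ≡ 175 (mod 337)
162^16 ≡ 175^2 = 30625 ≡ 295 (mod 337)
162^32 ≡ 295^2 = 87025 ≡ 79 (mod 337)
162^64 ≡ 79^2 = 6241 ≡ 175 (mod 337)
162^78 = 162^64 · 162^8 · 162^4 · 162^2 ≡ 175 · 175 · 79 · 295 (mod 337).
Accumulate the product:
175 · 175 = 30625 ≡ 295
295 · 79 = 23305 ≡ 52
52 · 295 = 15340 ≡ 175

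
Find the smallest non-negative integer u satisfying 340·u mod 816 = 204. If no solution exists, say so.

gcd(340, 816) = 68, and 68 | 204, so solutions exist.
Divide through by 68: 5·u = 3 (mod 12).
5⁻¹ ≡ 5 (mod 12).
u ≡ 5·3 ≡ 3 (mod 12).
The smallest non-negative solution is u = 3.

3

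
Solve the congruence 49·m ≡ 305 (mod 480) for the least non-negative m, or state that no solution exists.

65

gcd(49, 480) = 1, so a unique solution mod 480 exists.
49⁻¹ ≡ 49 (mod 480).
m ≡ 49·305 ≡ 65 (mod 480).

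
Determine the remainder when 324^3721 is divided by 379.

3721 in binary is 111010001001, i.e. 3721 = 2048 + 1024 + 512 + 128 + 8 + 1.
324^1 ≡ 324 (mod 379)
324^2 ≡ 324^2 = 104976 ≡ 372 (mod 379)
324^4 ≡ 372^2 = 138384 ≡ 49 (mod 379)
324^8 ≡ 49^2 = 2401 ≡ 127 (mod 379)
324^16 ≡ 127^2 = 16129 ≡ 211 (mod 379)
324^32 ≡ 211^2 = 44521 ≡ 178 (mod 379)
324^64 ≡ 178^2 = 31684 ≡ 227 (mod 379)
324^128 ≡ 227^2 = 51529 ≡ 364 (mod 379)
324^256 ≡ 364^2 = 132496 ≡ 225 (mod 379)
324^512 ≡ 225^2 = 50625 ≡ 218 (mod 379)
324^1024 ≡ 218^2 = 47524 ≡ 149 (mod 379)
324^2048 ≡ 149^2 = 22201 ≡ 219 (mod 379)
324^3721 = 324^2048 · 324^1024 · 324^512 · 324^128 · 324^8 · 324^1 ≡ 219 · 149 · 218 · 364 · 127 · 324 (mod 379).
Accumulate the product:
219 · 149 = 32631 ≡ 37
37 · 218 = 8066 ≡ 107
107 · 364 = 38948 ≡ 290
290 · 127 = 36830 ≡ 67
67 · 324 = 21708 ≡ 105

105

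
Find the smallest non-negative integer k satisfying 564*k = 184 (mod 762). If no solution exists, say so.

gcd(564, 762) = 6, and 6 does not divide 184.
So the congruence has no solution.

no solution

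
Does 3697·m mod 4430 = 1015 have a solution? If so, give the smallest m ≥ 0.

gcd(3697, 4430) = 1, so a unique solution mod 4430 exists.
3697⁻¹ ≡ 1523 (mod 4430).
m ≡ 1523·1015 ≡ 4205 (mod 4430).

4205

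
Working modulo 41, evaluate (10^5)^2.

(10)^5 ≡ 1 (mod 41)
(1)^2 ≡ 1 (mod 41)

1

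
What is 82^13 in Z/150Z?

82

By square-and-multiply:
13 in binary is 1101, i.e. 13 = 8 + 4 + 1.
82^1 ≡ 82 (mod 150)
82^2 ≡ 82^2 = 6724 ≡ 124 (mod 150)
82^4 ≡ 124^2 = 15376 ≡ 76 (mod 150)
82^8 ≡ 76^2 = 5776 ≡ 76 (mod 150)
82^13 = 82^8 * 82^4 * 82^1 ≡ 76 * 76 * 82 (mod 150).
Accumulate the product:
76 * 76 = 5776 ≡ 76
76 * 82 = 6232 ≡ 82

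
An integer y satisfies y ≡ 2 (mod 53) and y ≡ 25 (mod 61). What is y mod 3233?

53⁻¹ mod 61: 53×38 ≡ 1 (mod 61), so 53⁻¹ ≡ 38.
y = 2 + 53×((25 − 2)×38 mod 61) = 2 + 53×20 = 1062.
Check: 1062 mod 53 = 2, 1062 mod 61 = 25. ✓

1062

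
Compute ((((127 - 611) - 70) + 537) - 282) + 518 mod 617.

219

127 - 611 = -484 ≡ 133 (mod 617)
133 - 70 = 63
63 + 537 = 600
600 - 282 = 318
318 + 518 = 836 ≡ 219 (mod 617)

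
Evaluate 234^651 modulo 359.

651 in binary is 1010001011, i.e. 651 = 512 + 128 + 8 + 2 + 1.
234^1 ≡ 234 (mod 359)
234^2 ≡ 234^2 = 54756 ≡ 188 (mod 359)
234^4 ≡ 188^2 = 35344 ≡ 162 (mod 359)
234^8 ≡ 162^2 = 26244 ≡ 37 (mod 359)
234^16 ≡ 37^2 = 1369 ≡ 292 (mod 359)
234^32 ≡ 292^2 = 85264 ≡ 181 (mod 359)
234^64 ≡ 181^2 = 32761 ≡ 92 (mod 359)
234^128 ≡ 92^2 = 8464 ≡ 207 (mod 359)
234^256 ≡ 207^2 = 42849 ≡ 128 (mod 359)
234^512 ≡ 128^2 = 16384 ≡ 229 (mod 359)
234^651 = 234^512 * 234^128 * 234^8 * 234^2 * 234^1 ≡ 229 * 207 * 37 * 188 * 234 (mod 359).
Accumulate the product:
229 * 207 = 47403 ≡ 15
15 * 37 = 555 ≡ 196
196 * 188 = 36848 ≡ 230
230 * 234 = 53820 ≡ 329

329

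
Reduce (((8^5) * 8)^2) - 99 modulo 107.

(8)^5 ≡ 26 (mod 107)
26 * 8 = 208 ≡ 101 (mod 107)
(101)^2 ≡ 36 (mod 107)
36 - 99 = -63 ≡ 44 (mod 107)

44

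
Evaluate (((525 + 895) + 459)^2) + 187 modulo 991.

886

525 + 895 = 1420 ≡ 429 (mod 991)
429 + 459 = 888
(888)^2 ≡ 699 (mod 991)
699 + 187 = 886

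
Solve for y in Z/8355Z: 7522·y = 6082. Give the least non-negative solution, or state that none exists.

gcd(7522, 8355) = 1, so a unique solution mod 8355 exists.
7522⁻¹ ≡ 1003 (mod 8355).
y ≡ 1003·6082 ≡ 1096 (mod 8355).

1096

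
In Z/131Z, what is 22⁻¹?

6

131 = 5·22 + 21
22 = 1·21 + 1
21 = 21·1 + 0
gcd(22, 131) = 1, so the inverse exists.
Bézout: 1 = −1·131 + 6·22.
So 22⁻¹ ≡ 6 (mod 131).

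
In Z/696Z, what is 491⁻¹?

275

By the extended Euclidean algorithm:
696 = 1*491 + 205
491 = 2*205 + 81
205 = 2*81 + 43
81 = 1*43 + 38
43 = 1*38 + 5
38 = 7*5 + 3
5 = 1*3 + 2
3 = 1*2 + 1
2 = 2*1 + 0
gcd(491, 696) = 1, so the inverse exists.
Bézout: 1 = −194*696 + 275*491.
So 491⁻¹ ≡ 275 (mod 696).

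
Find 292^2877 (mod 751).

Using repeated squaring:
2877 in binary is 101100111101, i.e. 2877 = 2048 + 512 + 256 + 32 + 16 + 8 + 4 + 1.
292^1 ≡ 292 (mod 751)
292^2 ≡ 292^2 = 85264 ≡ 401 (mod 751)
292^4 ≡ 401^2 = 160801 ≡ 87 (mod 751)
292^8 ≡ 87^2 = 7569 ≡ 59 (mod 751)
292^16 ≡ 59^2 = 3481 ≡ 477 (mod 751)
292^32 ≡ 477^2 = 227529 ≡ 727 (mod 751)
292^64 ≡ 727^2 = 528529 ≡ 576 (mod 751)
292^128 ≡ 576^2 = 331776 ≡ 585 (mod 751)
292^256 ≡ 585^2 = 342225 ≡ 520 (mod 751)
292^512 ≡ 520^2 = 270400 ≡ 40 (mod 751)
292^1024 ≡ 40^2 = 1600 ≡ 98 (mod 751)
292^2048 ≡ 98^2 = 9604 ≡ 592 (mod 751)
292^2877 = 292^2048 × 292^512 × 292^256 × 292^32 × 292^16 × 292^8 × 292^4 × 292^1 ≡ 592 × 40 × 520 × 727 × 477 × 59 × 87 × 292 (mod 751).
Accumulate the product:
592 × 40 = 23680 ≡ 399
399 × 520 = 207480 ≡ 204
204 × 727 = 148308 ≡ 361
361 × 477 = 172197 ≡ 218
218 × 59 = 12862 ≡ 95
95 × 87 = 8265 ≡ 4
4 × 292 = 1168 ≡ 417

417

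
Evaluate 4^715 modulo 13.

4

Using repeated squaring:
715 in binary is 1011001011, i.e. 715 = 512 + 128 + 64 + 8 + 2 + 1.
4^1 ≡ 4 (mod 13)
4^2 ≡ 4^2 = 16 ≡ 3 (mod 13)
4^4 ≡ 3^2 = 9 (mod 13)
4^8 ≡ 9^2 = 81 ≡ 3 (mod 13)
4^16 ≡ 3^2 = 9 (mod 13)
4^32 ≡ 9^2 = 81 ≡ 3 (mod 13)
4^64 ≡ 3^2 = 9 (mod 13)
4^128 ≡ 9^2 = 81 ≡ 3 (mod 13)
4^256 ≡ 3^2 = 9 (mod 13)
4^512 ≡ 9^2 = 81 ≡ 3 (mod 13)
4^715 = 4^512 × 4^128 × 4^64 × 4^8 × 4^2 × 4^1 ≡ 3 × 3 × 9 × 3 × 3 × 4 (mod 13).
Accumulate the product:
3 × 3 = 9
9 × 9 = 81 ≡ 3
3 × 3 = 9
9 × 3 = 27 ≡ 1
1 × 4 = 4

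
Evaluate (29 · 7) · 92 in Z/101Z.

92

29 · 7 = 203 ≡ 1 (mod 101)
1 · 92 = 92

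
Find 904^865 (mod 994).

By square-and-multiply:
865 in binary is 1101100001, i.e. 865 = 512 + 256 + 64 + 32 + 1.
904^1 ≡ 904 (mod 994)
904^2 ≡ 904^2 = 817216 ≡ 148 (mod 994)
904^4 ≡ 148^2 = 21904 ≡ 36 (mod 994)
904^8 ≡ 36^2 = 1296 ≡ 302 (mod 994)
904^16 ≡ 302^2 = 91204 ≡ 750 (mod 994)
904^32 ≡ 750^2 = 562500 ≡ 890 (mod 994)
904^64 ≡ 890^2 = 792100 ≡ 876 (mod 994)
904^128 ≡ 876^2 = 767376 ≡ 8 (mod 994)
904^256 ≡ 8^2 = 64 (mod 994)
904^512 ≡ 64^2 = 4096 ≡ 120 (mod 994)
904^865 = 904^512 × 904^256 × 904^64 × 904^32 × 904^1 ≡ 120 × 64 × 876 × 890 × 904 (mod 994).
Accumulate the product:
120 × 64 = 7680 ≡ 722
722 × 876 = 632472 ≡ 288
288 × 890 = 256320 ≡ 862
862 × 904 = 779248 ≡ 946

946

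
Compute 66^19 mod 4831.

Using repeated squaring:
19 in binary is 10011, i.e. 19 = 16 + 2 + 1.
66^1 ≡ 66 (mod 4831)
66^2 ≡ 66^2 = 4356 (mod 4831)
66^4 ≡ 4356^2 = 18974736 ≡ 3399 (mod 4831)
66^8 ≡ 3399^2 = 11553201 ≡ 2280 (mod 4831)
66^16 ≡ 2280^2 = 5198400 ≡ 244 (mod 4831)
66^19 = 66^16 * 66^2 * 66^1 ≡ 244 * 4356 * 66 (mod 4831).
Accumulate the product:
244 * 4356 = 1062864 ≡ 44
44 * 66 = 2904

2904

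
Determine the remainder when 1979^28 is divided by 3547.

Using repeated squaring:
28 in binary is 11100, i.e. 28 = 16 + 8 + 4.
1979^1 ≡ 1979 (mod 3547)
1979^2 ≡ 1979^2 = 3916441 ≡ 553 (mod 3547)
1979^4 ≡ 553^2 = 305809 ≡ 767 (mod 3547)
1979^8 ≡ 767^2 = 588289 ≡ 3034 (mod 3547)
1979^16 ≡ 3034^2 = 9205156 ≡ 691 (mod 3547)
1979^28 = 1979^16 * 1979^8 * 1979^4 ≡ 691 * 3034 * 767 (mod 3547).
Accumulate the product:
691 * 3034 = 2096494 ≡ 217
217 * 767 = 166439 ≡ 3277

3277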